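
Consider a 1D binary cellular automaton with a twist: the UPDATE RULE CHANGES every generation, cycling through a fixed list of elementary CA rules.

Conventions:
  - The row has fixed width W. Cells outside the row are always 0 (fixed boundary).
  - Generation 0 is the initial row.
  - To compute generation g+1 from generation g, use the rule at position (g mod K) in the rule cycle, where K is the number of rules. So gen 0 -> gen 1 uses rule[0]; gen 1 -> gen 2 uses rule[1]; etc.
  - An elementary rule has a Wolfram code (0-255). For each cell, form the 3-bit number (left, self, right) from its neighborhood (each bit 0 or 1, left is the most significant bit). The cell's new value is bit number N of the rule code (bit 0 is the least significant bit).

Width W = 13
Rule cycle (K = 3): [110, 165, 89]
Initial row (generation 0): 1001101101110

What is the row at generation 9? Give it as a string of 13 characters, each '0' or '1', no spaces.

Gen 0: 1001101101110
Gen 1 (rule 110): 1011111111010
Gen 2 (rule 165): 1101111110110
Gen 3 (rule 89): 1101000010111
Gen 4 (rule 110): 1111000111101
Gen 5 (rule 165): 0110010011011
Gen 6 (rule 89): 0111001011011
Gen 7 (rule 110): 1101011111111
Gen 8 (rule 165): 0011101111110
Gen 9 (rule 89): 1010101000011

Answer: 1010101000011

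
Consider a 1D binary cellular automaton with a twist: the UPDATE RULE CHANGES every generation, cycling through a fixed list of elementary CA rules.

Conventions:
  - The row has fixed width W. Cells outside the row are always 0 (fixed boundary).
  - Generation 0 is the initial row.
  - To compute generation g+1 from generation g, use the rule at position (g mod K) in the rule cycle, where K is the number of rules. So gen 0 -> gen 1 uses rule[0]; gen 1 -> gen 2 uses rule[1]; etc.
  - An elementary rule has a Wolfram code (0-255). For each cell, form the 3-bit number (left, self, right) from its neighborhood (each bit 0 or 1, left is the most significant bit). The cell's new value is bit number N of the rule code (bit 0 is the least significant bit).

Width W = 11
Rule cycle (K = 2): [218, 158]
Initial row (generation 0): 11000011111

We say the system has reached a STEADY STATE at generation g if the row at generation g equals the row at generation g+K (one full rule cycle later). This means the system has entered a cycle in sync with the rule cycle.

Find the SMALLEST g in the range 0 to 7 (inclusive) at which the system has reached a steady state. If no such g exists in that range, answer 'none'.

Answer: 6

Derivation:
Gen 0: 11000011111
Gen 1 (rule 218): 11100111111
Gen 2 (rule 158): 11011111110
Gen 3 (rule 218): 11011111111
Gen 4 (rule 158): 10011111110
Gen 5 (rule 218): 01111111111
Gen 6 (rule 158): 11111111110
Gen 7 (rule 218): 11111111111
Gen 8 (rule 158): 11111111110
Gen 9 (rule 218): 11111111111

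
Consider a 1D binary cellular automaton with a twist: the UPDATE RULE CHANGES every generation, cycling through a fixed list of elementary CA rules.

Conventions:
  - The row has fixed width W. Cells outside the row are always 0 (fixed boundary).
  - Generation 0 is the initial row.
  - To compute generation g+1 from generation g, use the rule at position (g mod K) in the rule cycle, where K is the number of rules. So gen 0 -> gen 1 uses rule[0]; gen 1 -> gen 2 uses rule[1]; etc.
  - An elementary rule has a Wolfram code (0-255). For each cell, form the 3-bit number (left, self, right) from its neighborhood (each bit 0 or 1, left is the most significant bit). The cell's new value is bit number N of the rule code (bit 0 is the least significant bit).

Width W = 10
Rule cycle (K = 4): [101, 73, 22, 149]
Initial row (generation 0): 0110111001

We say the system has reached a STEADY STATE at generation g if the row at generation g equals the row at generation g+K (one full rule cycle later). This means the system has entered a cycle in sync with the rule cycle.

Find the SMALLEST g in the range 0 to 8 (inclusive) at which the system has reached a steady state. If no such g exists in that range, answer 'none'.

Answer: 8

Derivation:
Gen 0: 0110111001
Gen 1 (rule 101): 0011001001
Gen 2 (rule 73): 1011000000
Gen 3 (rule 22): 1000100000
Gen 4 (rule 149): 1110111111
Gen 5 (rule 101): 0011000001
Gen 6 (rule 73): 1011011100
Gen 7 (rule 22): 1000000010
Gen 8 (rule 149): 1111111011
Gen 9 (rule 101): 0000001101
Gen 10 (rule 73): 1111101100
Gen 11 (rule 22): 0000000010
Gen 12 (rule 149): 1111111011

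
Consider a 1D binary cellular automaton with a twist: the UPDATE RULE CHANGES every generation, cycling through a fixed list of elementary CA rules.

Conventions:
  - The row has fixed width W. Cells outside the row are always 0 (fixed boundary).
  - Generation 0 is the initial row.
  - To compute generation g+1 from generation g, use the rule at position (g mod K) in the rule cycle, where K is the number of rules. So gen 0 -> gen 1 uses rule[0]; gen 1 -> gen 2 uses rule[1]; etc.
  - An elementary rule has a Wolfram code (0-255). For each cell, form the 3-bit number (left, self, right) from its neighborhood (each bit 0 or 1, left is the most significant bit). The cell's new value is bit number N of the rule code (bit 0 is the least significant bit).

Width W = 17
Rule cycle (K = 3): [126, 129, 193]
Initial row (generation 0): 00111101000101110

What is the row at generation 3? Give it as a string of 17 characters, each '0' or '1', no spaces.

Answer: 11111001010010111

Derivation:
Gen 0: 00111101000101110
Gen 1 (rule 126): 01100111101111011
Gen 2 (rule 129): 00000011000110000
Gen 3 (rule 193): 11111001010010111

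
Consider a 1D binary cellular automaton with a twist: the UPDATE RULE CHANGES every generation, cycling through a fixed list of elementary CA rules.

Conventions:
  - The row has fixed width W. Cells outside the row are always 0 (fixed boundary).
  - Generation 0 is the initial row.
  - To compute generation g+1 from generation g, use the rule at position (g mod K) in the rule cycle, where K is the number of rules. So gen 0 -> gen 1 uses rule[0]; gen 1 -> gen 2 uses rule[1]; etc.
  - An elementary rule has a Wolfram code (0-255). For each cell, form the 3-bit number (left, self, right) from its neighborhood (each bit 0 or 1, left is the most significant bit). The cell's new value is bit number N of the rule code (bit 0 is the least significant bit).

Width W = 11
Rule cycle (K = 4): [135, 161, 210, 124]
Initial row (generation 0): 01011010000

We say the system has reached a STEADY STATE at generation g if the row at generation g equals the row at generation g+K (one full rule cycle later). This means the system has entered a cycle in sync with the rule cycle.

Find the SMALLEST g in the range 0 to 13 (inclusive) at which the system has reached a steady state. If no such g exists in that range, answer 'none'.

Gen 0: 01011010000
Gen 1 (rule 135): 11000010111
Gen 2 (rule 161): 00011001010
Gen 3 (rule 210): 00101110001
Gen 4 (rule 124): 00111011001
Gen 5 (rule 135): 11010000011
Gen 6 (rule 161): 00100111000
Gen 7 (rule 210): 01011011100
Gen 8 (rule 124): 01111110110
Gen 9 (rule 135): 10111100000
Gen 10 (rule 161): 01011001111
Gen 11 (rule 210): 10001110111
Gen 12 (rule 124): 11001011101
Gen 13 (rule 135): 00011001001
Gen 14 (rule 161): 11000000000
Gen 15 (rule 210): 01100000000
Gen 16 (rule 124): 01110000000
Gen 17 (rule 135): 10100111111

Answer: none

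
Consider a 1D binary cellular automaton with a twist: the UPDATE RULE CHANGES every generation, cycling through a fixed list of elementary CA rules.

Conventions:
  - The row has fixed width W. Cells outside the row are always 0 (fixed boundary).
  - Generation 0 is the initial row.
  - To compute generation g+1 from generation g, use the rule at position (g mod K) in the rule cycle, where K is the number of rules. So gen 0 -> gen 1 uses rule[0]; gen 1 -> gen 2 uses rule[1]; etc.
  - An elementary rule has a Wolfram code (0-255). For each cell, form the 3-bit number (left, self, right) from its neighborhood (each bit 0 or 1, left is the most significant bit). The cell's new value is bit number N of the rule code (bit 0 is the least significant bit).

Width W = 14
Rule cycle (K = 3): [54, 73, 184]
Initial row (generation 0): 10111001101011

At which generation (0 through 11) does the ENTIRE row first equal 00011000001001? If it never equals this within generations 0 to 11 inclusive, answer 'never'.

Gen 0: 10111001101011
Gen 1 (rule 54): 11000110011100
Gen 2 (rule 73): 11010110010101
Gen 3 (rule 184): 10101101001010
Gen 4 (rule 54): 11110011111111
Gen 5 (rule 73): 10010010000001
Gen 6 (rule 184): 01001001000000
Gen 7 (rule 54): 11111111100000
Gen 8 (rule 73): 10000000101111
Gen 9 (rule 184): 01000000011110
Gen 10 (rule 54): 11100000100001
Gen 11 (rule 73): 10101110001100

Answer: never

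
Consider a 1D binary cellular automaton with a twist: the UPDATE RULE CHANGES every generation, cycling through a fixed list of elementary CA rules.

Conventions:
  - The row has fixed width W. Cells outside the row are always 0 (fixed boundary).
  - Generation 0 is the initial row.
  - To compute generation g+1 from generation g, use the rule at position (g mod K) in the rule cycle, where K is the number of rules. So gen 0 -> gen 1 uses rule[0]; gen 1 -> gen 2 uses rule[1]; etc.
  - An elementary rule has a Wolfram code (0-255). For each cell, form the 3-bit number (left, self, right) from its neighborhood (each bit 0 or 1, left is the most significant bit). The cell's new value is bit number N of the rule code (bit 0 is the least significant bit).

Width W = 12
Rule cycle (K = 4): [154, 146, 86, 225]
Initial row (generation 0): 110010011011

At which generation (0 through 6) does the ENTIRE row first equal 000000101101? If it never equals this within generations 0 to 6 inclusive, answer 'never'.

Answer: 2

Derivation:
Gen 0: 110010011011
Gen 1 (rule 154): 101101110010
Gen 2 (rule 146): 000000101101
Gen 3 (rule 86): 000001100101
Gen 4 (rule 225): 111100100010
Gen 5 (rule 154): 111011010101
Gen 6 (rule 146): 010000000000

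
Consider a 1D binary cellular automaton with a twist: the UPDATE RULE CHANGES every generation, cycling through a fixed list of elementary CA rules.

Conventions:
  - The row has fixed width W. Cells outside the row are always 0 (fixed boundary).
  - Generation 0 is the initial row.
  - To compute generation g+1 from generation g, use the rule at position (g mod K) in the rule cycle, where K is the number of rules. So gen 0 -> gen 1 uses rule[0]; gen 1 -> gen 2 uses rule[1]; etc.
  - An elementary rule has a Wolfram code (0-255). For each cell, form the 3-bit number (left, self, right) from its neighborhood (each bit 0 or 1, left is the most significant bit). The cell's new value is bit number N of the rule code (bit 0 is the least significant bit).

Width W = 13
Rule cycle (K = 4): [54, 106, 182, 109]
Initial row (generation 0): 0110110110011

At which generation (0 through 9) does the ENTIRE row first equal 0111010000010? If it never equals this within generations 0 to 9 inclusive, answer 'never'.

Answer: never

Derivation:
Gen 0: 0110110110011
Gen 1 (rule 54): 1001001001100
Gen 2 (rule 106): 0010010011100
Gen 3 (rule 182): 0111111101010
Gen 4 (rule 109): 0100000111110
Gen 5 (rule 54): 1110001000001
Gen 6 (rule 106): 1010010000010
Gen 7 (rule 182): 1111111000111
Gen 8 (rule 109): 1000001010101
Gen 9 (rule 54): 1100011111111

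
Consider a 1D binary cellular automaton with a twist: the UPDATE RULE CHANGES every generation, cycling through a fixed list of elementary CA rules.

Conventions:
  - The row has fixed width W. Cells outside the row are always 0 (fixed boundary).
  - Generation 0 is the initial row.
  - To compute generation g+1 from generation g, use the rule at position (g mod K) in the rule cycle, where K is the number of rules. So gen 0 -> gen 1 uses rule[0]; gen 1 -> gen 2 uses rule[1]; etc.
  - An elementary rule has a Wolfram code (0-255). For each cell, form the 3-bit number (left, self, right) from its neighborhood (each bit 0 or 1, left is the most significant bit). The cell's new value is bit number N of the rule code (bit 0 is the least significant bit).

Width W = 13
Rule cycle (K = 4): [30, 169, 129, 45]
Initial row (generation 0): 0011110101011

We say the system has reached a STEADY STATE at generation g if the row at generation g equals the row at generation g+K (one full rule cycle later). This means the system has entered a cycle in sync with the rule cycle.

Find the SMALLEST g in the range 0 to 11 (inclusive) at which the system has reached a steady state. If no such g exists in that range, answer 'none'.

Gen 0: 0011110101011
Gen 1 (rule 30): 0110000101010
Gen 2 (rule 169): 0100110010100
Gen 3 (rule 129): 0000000000001
Gen 4 (rule 45): 1111111111101
Gen 5 (rule 30): 1000000000001
Gen 6 (rule 169): 0011111111100
Gen 7 (rule 129): 1001111111001
Gen 8 (rule 45): 1001000000001
Gen 9 (rule 30): 1111100000011
Gen 10 (rule 169): 1111001111010
Gen 11 (rule 129): 0110000110000
Gen 12 (rule 45): 0100110100111
Gen 13 (rule 30): 1111100111100
Gen 14 (rule 169): 1111000111001
Gen 15 (rule 129): 0110010010000

Answer: none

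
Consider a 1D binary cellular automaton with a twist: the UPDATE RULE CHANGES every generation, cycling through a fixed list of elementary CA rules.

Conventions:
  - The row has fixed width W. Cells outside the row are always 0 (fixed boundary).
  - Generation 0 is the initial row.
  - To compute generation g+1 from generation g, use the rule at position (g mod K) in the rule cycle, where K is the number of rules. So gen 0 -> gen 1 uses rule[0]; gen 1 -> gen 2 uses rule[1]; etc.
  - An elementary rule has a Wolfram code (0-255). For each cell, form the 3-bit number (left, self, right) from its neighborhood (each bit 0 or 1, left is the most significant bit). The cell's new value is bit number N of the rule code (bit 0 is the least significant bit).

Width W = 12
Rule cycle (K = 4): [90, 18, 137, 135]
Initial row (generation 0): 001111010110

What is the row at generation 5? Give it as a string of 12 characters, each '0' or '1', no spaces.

Gen 0: 001111010110
Gen 1 (rule 90): 011001000111
Gen 2 (rule 18): 100110101000
Gen 3 (rule 137): 000100000011
Gen 4 (rule 135): 111101111100
Gen 5 (rule 90): 100101000110

Answer: 100101000110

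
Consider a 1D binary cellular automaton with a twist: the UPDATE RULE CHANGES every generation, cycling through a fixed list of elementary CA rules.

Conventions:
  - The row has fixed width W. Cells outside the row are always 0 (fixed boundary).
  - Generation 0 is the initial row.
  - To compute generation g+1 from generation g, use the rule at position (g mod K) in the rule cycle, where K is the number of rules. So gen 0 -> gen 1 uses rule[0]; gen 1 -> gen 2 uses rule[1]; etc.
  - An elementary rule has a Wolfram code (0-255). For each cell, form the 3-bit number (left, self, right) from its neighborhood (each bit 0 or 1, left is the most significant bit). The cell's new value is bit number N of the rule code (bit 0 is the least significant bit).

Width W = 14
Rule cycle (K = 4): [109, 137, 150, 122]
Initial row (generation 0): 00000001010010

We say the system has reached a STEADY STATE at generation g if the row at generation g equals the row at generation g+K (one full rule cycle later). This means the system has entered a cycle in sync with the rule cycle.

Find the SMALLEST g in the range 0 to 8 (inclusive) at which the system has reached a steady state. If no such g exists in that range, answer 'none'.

Gen 0: 00000001010010
Gen 1 (rule 109): 11111101110010
Gen 2 (rule 137): 11111001100000
Gen 3 (rule 150): 01110110010000
Gen 4 (rule 122): 11011111101000
Gen 5 (rule 109): 11110000111011
Gen 6 (rule 137): 11100110110010
Gen 7 (rule 150): 01011000001111
Gen 8 (rule 122): 10111100011001
Gen 9 (rule 109): 11100101011001
Gen 10 (rule 137): 11000000010000
Gen 11 (rule 150): 00100000111000
Gen 12 (rule 122): 01010001101100

Answer: none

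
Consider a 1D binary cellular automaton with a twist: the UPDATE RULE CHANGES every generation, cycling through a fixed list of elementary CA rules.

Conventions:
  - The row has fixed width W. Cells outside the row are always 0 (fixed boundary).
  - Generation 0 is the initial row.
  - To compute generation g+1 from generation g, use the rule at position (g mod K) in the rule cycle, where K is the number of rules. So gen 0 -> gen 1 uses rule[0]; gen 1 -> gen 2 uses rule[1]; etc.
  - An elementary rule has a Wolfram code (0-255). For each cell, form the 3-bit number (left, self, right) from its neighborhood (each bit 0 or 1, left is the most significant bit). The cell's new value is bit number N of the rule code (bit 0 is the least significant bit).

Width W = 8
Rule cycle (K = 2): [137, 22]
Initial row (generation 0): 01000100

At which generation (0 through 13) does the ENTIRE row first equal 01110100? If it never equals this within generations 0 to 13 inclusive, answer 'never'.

Answer: never

Derivation:
Gen 0: 01000100
Gen 1 (rule 137): 00010001
Gen 2 (rule 22): 00111011
Gen 3 (rule 137): 10110010
Gen 4 (rule 22): 10001111
Gen 5 (rule 137): 00101110
Gen 6 (rule 22): 01100001
Gen 7 (rule 137): 01001100
Gen 8 (rule 22): 11110010
Gen 9 (rule 137): 11100000
Gen 10 (rule 22): 00010000
Gen 11 (rule 137): 11000111
Gen 12 (rule 22): 00101000
Gen 13 (rule 137): 10000011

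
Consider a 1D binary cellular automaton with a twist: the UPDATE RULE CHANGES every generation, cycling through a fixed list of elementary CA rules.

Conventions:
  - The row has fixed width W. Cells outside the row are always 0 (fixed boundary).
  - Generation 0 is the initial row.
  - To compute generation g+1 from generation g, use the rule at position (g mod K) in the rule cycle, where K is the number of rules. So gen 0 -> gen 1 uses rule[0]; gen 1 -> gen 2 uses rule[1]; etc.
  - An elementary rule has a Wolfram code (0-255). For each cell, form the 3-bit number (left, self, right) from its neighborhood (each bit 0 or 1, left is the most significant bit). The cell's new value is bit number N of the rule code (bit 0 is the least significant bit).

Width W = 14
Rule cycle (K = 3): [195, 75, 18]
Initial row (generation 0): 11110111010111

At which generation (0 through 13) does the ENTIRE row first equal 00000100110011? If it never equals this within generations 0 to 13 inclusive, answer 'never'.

Gen 0: 11110111010111
Gen 1 (rule 195): 01110011000011
Gen 2 (rule 75): 11010111011111
Gen 3 (rule 18): 00000000000000
Gen 4 (rule 195): 11111111111111
Gen 5 (rule 75): 10000000000001
Gen 6 (rule 18): 01000000000010
Gen 7 (rule 195): 10011111111100
Gen 8 (rule 75): 00110000000101
Gen 9 (rule 18): 01001000001000
Gen 10 (rule 195): 10010011110011
Gen 11 (rule 75): 00100110010111
Gen 12 (rule 18): 01011001100000
Gen 13 (rule 195): 10001010101111

Answer: never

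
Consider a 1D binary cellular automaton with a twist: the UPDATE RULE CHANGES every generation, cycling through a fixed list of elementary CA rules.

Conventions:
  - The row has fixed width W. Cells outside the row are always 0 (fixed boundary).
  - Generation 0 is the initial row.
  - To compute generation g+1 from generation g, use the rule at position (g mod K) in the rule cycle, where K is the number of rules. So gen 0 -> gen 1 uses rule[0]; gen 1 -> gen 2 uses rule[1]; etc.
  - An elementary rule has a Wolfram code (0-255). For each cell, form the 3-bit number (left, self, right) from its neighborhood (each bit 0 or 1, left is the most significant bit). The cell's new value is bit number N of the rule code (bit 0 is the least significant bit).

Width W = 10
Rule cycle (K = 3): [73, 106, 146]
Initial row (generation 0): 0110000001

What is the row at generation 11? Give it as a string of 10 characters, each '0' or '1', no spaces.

Answer: 1110000000

Derivation:
Gen 0: 0110000001
Gen 1 (rule 73): 0110111100
Gen 2 (rule 106): 1111100100
Gen 3 (rule 146): 0111011010
Gen 4 (rule 73): 0101011000
Gen 5 (rule 106): 1010111000
Gen 6 (rule 146): 0000010100
Gen 7 (rule 73): 1111000001
Gen 8 (rule 106): 1001000010
Gen 9 (rule 146): 0110100101
Gen 10 (rule 73): 0110000000
Gen 11 (rule 106): 1110000000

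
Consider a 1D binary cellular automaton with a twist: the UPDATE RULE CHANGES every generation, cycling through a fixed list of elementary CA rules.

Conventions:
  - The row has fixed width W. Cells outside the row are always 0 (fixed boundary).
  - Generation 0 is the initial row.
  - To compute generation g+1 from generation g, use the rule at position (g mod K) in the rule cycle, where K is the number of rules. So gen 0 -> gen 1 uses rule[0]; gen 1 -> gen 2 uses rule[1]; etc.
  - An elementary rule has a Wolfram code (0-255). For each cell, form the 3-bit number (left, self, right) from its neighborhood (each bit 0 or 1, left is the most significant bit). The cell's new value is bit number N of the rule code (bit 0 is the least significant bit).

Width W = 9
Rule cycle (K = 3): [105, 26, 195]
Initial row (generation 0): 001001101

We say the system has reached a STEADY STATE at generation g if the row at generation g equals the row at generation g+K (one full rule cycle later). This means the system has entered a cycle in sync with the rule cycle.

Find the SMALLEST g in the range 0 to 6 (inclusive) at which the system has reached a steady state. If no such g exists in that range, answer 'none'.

Gen 0: 001001101
Gen 1 (rule 105): 100001110
Gen 2 (rule 26): 010011001
Gen 3 (rule 195): 100101010
Gen 4 (rule 105): 000010100
Gen 5 (rule 26): 000100010
Gen 6 (rule 195): 111001100
Gen 7 (rule 105): 101001101
Gen 8 (rule 26): 000111000
Gen 9 (rule 195): 111011011

Answer: none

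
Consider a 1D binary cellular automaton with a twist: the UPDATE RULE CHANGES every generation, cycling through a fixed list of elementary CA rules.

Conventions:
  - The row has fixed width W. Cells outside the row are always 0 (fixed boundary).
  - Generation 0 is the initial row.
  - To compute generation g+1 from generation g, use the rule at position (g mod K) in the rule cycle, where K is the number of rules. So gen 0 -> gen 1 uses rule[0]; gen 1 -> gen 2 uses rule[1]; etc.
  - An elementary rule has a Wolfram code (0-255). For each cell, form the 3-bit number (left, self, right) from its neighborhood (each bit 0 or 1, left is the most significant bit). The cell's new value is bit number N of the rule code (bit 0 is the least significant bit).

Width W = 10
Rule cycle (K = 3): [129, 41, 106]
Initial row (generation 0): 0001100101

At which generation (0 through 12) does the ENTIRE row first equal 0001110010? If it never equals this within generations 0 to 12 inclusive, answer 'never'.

Answer: 10

Derivation:
Gen 0: 0001100101
Gen 1 (rule 129): 1100000000
Gen 2 (rule 41): 1001111111
Gen 3 (rule 106): 0011000001
Gen 4 (rule 129): 1000011100
Gen 5 (rule 41): 0011010001
Gen 6 (rule 106): 0111100010
Gen 7 (rule 129): 0011001000
Gen 8 (rule 41): 1010000011
Gen 9 (rule 106): 0100000111
Gen 10 (rule 129): 0001110010
Gen 11 (rule 41): 1101000000
Gen 12 (rule 106): 1110000000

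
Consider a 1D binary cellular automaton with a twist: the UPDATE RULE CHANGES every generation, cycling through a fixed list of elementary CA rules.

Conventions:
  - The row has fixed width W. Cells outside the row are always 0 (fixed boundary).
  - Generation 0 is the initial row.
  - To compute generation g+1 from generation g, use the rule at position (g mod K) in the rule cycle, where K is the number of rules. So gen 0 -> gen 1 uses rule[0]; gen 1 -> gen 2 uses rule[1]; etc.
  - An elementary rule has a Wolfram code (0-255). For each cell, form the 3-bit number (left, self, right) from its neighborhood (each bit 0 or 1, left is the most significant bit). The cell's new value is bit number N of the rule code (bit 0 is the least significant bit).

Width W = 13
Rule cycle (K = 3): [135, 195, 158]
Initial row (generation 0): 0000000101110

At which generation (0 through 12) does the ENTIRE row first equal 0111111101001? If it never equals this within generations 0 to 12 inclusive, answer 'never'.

Gen 0: 0000000101110
Gen 1 (rule 135): 1111111100100
Gen 2 (rule 195): 0111111101001
Gen 3 (rule 158): 1111111001111
Gen 4 (rule 135): 0111110010110
Gen 5 (rule 195): 1011110100010
Gen 6 (rule 158): 1011100110111
Gen 7 (rule 135): 1001001000010
Gen 8 (rule 195): 0010010011100
Gen 9 (rule 158): 0111111111010
Gen 10 (rule 135): 1011111110010
Gen 11 (rule 195): 0001111110100
Gen 12 (rule 158): 0011111100110

Answer: 2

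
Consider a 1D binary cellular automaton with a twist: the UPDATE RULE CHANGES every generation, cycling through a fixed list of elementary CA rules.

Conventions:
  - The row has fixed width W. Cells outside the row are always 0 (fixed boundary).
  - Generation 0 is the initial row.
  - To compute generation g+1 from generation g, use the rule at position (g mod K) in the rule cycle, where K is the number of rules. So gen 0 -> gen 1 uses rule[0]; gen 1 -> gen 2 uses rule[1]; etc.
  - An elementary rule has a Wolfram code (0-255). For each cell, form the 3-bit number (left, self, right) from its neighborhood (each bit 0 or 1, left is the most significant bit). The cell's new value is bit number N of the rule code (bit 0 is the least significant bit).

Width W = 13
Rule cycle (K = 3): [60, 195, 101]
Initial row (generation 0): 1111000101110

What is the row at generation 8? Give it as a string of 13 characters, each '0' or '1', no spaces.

Gen 0: 1111000101110
Gen 1 (rule 60): 1000100111001
Gen 2 (rule 195): 0011001011010
Gen 3 (rule 101): 1001001101110
Gen 4 (rule 60): 1101101011001
Gen 5 (rule 195): 0100100001010
Gen 6 (rule 101): 0100101101110
Gen 7 (rule 60): 0110111011001
Gen 8 (rule 195): 1010011001010

Answer: 1010011001010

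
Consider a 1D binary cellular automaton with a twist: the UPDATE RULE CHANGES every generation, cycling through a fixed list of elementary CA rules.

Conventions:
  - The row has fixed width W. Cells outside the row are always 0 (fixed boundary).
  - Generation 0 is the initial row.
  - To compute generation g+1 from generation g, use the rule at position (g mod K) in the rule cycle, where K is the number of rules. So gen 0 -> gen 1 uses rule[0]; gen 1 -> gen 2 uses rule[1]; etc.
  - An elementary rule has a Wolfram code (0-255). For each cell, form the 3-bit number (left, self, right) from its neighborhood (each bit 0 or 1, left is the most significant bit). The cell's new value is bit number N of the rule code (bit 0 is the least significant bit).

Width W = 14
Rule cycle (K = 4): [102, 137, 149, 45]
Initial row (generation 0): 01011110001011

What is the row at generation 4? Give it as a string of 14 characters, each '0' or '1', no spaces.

Answer: 10111000010100

Derivation:
Gen 0: 01011110001011
Gen 1 (rule 102): 11100010011101
Gen 2 (rule 137): 11001000011000
Gen 3 (rule 149): 00101111000111
Gen 4 (rule 45): 10111000010100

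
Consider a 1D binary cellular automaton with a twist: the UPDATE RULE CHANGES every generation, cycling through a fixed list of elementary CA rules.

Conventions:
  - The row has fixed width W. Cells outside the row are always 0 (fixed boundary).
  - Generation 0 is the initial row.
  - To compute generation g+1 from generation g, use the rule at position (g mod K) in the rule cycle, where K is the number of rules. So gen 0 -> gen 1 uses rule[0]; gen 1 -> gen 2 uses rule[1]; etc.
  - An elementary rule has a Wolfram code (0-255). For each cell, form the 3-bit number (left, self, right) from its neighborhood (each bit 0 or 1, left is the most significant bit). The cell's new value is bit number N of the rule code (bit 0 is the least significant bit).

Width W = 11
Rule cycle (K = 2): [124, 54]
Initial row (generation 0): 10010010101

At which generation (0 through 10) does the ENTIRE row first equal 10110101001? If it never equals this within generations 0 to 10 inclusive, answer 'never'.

Gen 0: 10010010101
Gen 1 (rule 124): 11011011111
Gen 2 (rule 54): 00100100000
Gen 3 (rule 124): 00110110000
Gen 4 (rule 54): 01001001000
Gen 5 (rule 124): 01101101100
Gen 6 (rule 54): 10010010010
Gen 7 (rule 124): 11011011011
Gen 8 (rule 54): 00100100100
Gen 9 (rule 124): 00110110110
Gen 10 (rule 54): 01001001001

Answer: never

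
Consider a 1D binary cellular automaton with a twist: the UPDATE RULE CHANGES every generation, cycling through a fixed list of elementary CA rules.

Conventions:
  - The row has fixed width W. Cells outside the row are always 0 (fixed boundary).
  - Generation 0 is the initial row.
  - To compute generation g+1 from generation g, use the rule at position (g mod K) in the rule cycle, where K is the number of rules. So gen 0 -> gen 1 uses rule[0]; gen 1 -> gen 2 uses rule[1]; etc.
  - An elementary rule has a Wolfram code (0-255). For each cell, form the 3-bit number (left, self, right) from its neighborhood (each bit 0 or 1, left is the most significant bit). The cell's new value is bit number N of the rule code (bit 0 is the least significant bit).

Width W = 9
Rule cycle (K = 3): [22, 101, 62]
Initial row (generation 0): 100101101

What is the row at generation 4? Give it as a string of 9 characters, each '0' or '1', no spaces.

Gen 0: 100101101
Gen 1 (rule 22): 111100001
Gen 2 (rule 101): 000101101
Gen 3 (rule 62): 001111011
Gen 4 (rule 22): 010000000

Answer: 010000000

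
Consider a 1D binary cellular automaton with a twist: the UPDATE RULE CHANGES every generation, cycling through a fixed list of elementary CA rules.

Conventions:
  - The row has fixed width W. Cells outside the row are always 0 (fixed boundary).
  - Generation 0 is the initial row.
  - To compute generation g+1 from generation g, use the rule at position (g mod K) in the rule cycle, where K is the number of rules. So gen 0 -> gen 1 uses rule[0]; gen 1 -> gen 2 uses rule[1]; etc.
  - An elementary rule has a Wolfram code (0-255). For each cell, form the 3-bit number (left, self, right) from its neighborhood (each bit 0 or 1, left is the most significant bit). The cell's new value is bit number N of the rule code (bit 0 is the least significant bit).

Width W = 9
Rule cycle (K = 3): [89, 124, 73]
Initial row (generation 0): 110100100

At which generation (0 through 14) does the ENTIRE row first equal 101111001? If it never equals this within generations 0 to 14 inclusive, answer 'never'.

Gen 0: 110100100
Gen 1 (rule 89): 110010011
Gen 2 (rule 124): 111011011
Gen 3 (rule 73): 101011011
Gen 4 (rule 89): 000011011
Gen 5 (rule 124): 000011111
Gen 6 (rule 73): 111010001
Gen 7 (rule 89): 101001100
Gen 8 (rule 124): 111101110
Gen 9 (rule 73): 100101010
Gen 10 (rule 89): 010000001
Gen 11 (rule 124): 011000001
Gen 12 (rule 73): 011011100
Gen 13 (rule 89): 011010111
Gen 14 (rule 124): 011111101

Answer: never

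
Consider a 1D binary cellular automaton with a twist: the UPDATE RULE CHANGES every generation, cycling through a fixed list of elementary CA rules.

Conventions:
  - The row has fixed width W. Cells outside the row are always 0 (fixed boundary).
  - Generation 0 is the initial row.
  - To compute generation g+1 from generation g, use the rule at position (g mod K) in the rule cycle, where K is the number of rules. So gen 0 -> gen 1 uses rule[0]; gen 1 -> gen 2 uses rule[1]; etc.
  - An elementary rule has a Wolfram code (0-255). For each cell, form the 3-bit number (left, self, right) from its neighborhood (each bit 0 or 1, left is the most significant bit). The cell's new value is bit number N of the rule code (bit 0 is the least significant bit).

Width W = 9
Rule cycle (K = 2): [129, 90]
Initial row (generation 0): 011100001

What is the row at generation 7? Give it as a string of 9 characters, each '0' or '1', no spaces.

Gen 0: 011100001
Gen 1 (rule 129): 001001100
Gen 2 (rule 90): 010111110
Gen 3 (rule 129): 000011100
Gen 4 (rule 90): 000110110
Gen 5 (rule 129): 110000000
Gen 6 (rule 90): 111000000
Gen 7 (rule 129): 010011111

Answer: 010011111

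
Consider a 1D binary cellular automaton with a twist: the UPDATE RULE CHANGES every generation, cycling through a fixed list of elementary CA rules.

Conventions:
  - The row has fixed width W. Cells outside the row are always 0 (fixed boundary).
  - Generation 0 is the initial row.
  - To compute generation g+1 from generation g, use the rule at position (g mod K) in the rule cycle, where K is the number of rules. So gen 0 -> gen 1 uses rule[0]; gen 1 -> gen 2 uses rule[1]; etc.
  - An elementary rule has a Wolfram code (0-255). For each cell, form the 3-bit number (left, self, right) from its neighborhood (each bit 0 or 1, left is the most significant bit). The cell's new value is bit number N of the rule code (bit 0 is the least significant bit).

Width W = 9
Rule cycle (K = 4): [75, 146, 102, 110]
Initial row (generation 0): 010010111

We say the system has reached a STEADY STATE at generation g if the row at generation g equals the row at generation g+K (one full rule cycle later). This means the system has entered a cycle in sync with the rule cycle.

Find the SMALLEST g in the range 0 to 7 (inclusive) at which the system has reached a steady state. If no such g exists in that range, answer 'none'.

Gen 0: 010010111
Gen 1 (rule 75): 100100101
Gen 2 (rule 146): 011011000
Gen 3 (rule 102): 101101000
Gen 4 (rule 110): 111111000
Gen 5 (rule 75): 100001011
Gen 6 (rule 146): 010010000
Gen 7 (rule 102): 110110000
Gen 8 (rule 110): 111110000
Gen 9 (rule 75): 100010111
Gen 10 (rule 146): 010100010
Gen 11 (rule 102): 111100110

Answer: none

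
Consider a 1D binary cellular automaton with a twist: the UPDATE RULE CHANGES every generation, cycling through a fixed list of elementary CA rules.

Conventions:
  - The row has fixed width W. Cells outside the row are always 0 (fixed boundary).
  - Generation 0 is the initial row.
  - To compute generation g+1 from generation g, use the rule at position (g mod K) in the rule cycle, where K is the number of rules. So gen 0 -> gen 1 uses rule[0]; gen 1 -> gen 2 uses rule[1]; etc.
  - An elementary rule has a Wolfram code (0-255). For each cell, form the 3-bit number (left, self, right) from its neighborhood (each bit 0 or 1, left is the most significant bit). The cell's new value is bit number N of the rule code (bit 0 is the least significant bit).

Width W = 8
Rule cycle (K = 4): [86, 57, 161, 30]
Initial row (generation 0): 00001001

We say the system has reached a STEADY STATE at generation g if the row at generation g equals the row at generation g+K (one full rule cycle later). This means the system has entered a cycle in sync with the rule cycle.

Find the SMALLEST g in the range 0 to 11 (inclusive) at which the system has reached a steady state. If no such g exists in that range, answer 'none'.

Answer: 11

Derivation:
Gen 0: 00001001
Gen 1 (rule 86): 00011111
Gen 2 (rule 57): 11010000
Gen 3 (rule 161): 00100111
Gen 4 (rule 30): 01111100
Gen 5 (rule 86): 10000110
Gen 6 (rule 57): 01110101
Gen 7 (rule 161): 00101010
Gen 8 (rule 30): 01101011
Gen 9 (rule 86): 10101001
Gen 10 (rule 57): 01010100
Gen 11 (rule 161): 00101001
Gen 12 (rule 30): 01101111
Gen 13 (rule 86): 10100001
Gen 14 (rule 57): 01011100
Gen 15 (rule 161): 00101001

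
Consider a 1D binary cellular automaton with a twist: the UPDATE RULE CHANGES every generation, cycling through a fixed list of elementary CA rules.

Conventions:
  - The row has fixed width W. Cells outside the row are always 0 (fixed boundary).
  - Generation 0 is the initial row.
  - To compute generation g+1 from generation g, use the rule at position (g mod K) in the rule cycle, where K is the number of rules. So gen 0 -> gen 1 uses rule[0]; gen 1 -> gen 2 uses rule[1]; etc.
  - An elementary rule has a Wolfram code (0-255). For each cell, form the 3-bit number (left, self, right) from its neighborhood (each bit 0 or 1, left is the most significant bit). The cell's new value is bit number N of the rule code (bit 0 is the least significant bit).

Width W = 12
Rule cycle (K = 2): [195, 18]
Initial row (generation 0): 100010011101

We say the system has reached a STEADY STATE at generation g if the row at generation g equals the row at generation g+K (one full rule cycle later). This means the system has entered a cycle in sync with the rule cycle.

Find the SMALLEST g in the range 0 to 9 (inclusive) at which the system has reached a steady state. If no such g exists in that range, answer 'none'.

Gen 0: 100010011101
Gen 1 (rule 195): 001100101100
Gen 2 (rule 18): 010011000010
Gen 3 (rule 195): 100101011100
Gen 4 (rule 18): 011000000010
Gen 5 (rule 195): 101011111100
Gen 6 (rule 18): 000000000010
Gen 7 (rule 195): 111111111100
Gen 8 (rule 18): 000000000010
Gen 9 (rule 195): 111111111100
Gen 10 (rule 18): 000000000010
Gen 11 (rule 195): 111111111100

Answer: 6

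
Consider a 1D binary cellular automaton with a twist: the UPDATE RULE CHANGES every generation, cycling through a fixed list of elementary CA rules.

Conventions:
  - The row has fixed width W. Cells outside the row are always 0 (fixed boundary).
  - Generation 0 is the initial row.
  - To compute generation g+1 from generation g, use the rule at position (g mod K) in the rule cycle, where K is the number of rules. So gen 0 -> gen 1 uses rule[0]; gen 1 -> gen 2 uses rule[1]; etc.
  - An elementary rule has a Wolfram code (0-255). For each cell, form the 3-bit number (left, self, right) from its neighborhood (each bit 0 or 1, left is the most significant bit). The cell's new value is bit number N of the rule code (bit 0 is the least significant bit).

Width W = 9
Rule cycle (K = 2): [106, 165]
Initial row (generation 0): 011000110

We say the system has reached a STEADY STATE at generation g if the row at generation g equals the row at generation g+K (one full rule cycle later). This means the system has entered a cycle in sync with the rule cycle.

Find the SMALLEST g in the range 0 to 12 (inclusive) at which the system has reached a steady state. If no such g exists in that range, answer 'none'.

Gen 0: 011000110
Gen 1 (rule 106): 111001110
Gen 2 (rule 165): 010000100
Gen 3 (rule 106): 100001000
Gen 4 (rule 165): 101101011
Gen 5 (rule 106): 011110111
Gen 6 (rule 165): 001101010
Gen 7 (rule 106): 011110100
Gen 8 (rule 165): 001101101
Gen 9 (rule 106): 011111110
Gen 10 (rule 165): 001111100
Gen 11 (rule 106): 011000100
Gen 12 (rule 165): 000010101
Gen 13 (rule 106): 000101010
Gen 14 (rule 165): 110111110

Answer: none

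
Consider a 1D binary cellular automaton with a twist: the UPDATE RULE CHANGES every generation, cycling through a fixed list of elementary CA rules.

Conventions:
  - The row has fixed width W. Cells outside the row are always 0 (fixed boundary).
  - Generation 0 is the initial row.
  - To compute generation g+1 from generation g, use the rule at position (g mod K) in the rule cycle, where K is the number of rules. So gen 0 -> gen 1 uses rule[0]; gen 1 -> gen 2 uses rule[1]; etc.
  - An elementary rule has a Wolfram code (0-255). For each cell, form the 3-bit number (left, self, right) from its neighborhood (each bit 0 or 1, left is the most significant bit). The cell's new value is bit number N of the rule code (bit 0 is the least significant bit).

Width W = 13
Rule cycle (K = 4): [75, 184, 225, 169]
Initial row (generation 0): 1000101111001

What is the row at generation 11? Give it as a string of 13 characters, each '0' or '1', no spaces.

Answer: 0100001111110

Derivation:
Gen 0: 1000101111001
Gen 1 (rule 75): 0011001001010
Gen 2 (rule 184): 0010100100101
Gen 3 (rule 225): 1001000000010
Gen 4 (rule 169): 0000011111000
Gen 5 (rule 75): 1111110001011
Gen 6 (rule 184): 1111101000110
Gen 7 (rule 225): 0111110010010
Gen 8 (rule 169): 0111100000000
Gen 9 (rule 75): 1100101111111
Gen 10 (rule 184): 1010011111110
Gen 11 (rule 225): 0100001111110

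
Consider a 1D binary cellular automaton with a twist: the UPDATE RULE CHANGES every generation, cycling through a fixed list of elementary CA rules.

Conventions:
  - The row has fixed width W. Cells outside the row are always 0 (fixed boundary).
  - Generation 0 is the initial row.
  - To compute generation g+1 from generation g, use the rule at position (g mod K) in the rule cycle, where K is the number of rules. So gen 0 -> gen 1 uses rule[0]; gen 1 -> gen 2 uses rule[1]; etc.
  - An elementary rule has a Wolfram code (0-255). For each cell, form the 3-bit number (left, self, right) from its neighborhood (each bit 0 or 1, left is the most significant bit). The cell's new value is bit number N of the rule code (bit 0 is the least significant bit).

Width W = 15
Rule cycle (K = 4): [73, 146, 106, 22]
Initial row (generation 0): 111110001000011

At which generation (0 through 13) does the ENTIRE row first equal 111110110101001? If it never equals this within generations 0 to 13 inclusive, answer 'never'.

Gen 0: 111110001000011
Gen 1 (rule 73): 100010100011011
Gen 2 (rule 146): 010100010100000
Gen 3 (rule 106): 101000101000000
Gen 4 (rule 22): 101101101100000
Gen 5 (rule 73): 001101101101111
Gen 6 (rule 146): 010000000000110
Gen 7 (rule 106): 100000000001110
Gen 8 (rule 22): 110000000010001
Gen 9 (rule 73): 110111111000100
Gen 10 (rule 146): 000011110101010
Gen 11 (rule 106): 000110011010100
Gen 12 (rule 22): 001001100010110
Gen 13 (rule 73): 100001101000110

Answer: never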